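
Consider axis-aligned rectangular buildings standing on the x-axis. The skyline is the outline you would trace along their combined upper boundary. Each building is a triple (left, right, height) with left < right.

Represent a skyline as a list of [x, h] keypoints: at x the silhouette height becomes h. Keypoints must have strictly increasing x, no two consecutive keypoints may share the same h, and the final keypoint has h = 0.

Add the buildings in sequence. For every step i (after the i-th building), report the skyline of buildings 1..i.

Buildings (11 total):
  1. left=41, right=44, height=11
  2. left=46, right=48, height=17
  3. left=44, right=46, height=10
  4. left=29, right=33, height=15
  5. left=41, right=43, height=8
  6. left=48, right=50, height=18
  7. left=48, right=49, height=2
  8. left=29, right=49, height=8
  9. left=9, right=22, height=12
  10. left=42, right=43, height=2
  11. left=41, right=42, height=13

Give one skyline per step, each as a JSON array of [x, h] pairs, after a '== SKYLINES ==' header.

== SKYLINES ==
[[41,11],[44,0]]
[[41,11],[44,0],[46,17],[48,0]]
[[41,11],[44,10],[46,17],[48,0]]
[[29,15],[33,0],[41,11],[44,10],[46,17],[48,0]]
[[29,15],[33,0],[41,11],[44,10],[46,17],[48,0]]
[[29,15],[33,0],[41,11],[44,10],[46,17],[48,18],[50,0]]
[[29,15],[33,0],[41,11],[44,10],[46,17],[48,18],[50,0]]
[[29,15],[33,8],[41,11],[44,10],[46,17],[48,18],[50,0]]
[[9,12],[22,0],[29,15],[33,8],[41,11],[44,10],[46,17],[48,18],[50,0]]
[[9,12],[22,0],[29,15],[33,8],[41,11],[44,10],[46,17],[48,18],[50,0]]
[[9,12],[22,0],[29,15],[33,8],[41,13],[42,11],[44,10],[46,17],[48,18],[50,0]]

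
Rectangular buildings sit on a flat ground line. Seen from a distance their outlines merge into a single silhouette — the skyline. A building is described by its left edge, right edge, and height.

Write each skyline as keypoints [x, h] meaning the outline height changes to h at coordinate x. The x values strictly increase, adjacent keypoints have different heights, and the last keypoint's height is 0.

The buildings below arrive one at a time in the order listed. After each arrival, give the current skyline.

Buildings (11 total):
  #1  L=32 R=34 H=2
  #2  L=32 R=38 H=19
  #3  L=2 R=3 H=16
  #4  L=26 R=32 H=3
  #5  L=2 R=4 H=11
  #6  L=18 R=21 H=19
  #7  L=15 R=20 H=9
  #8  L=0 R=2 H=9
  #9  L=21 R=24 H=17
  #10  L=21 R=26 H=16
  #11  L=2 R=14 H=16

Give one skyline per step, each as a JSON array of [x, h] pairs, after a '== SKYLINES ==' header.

== SKYLINES ==
[[32,2],[34,0]]
[[32,19],[38,0]]
[[2,16],[3,0],[32,19],[38,0]]
[[2,16],[3,0],[26,3],[32,19],[38,0]]
[[2,16],[3,11],[4,0],[26,3],[32,19],[38,0]]
[[2,16],[3,11],[4,0],[18,19],[21,0],[26,3],[32,19],[38,0]]
[[2,16],[3,11],[4,0],[15,9],[18,19],[21,0],[26,3],[32,19],[38,0]]
[[0,9],[2,16],[3,11],[4,0],[15,9],[18,19],[21,0],[26,3],[32,19],[38,0]]
[[0,9],[2,16],[3,11],[4,0],[15,9],[18,19],[21,17],[24,0],[26,3],[32,19],[38,0]]
[[0,9],[2,16],[3,11],[4,0],[15,9],[18,19],[21,17],[24,16],[26,3],[32,19],[38,0]]
[[0,9],[2,16],[14,0],[15,9],[18,19],[21,17],[24,16],[26,3],[32,19],[38,0]]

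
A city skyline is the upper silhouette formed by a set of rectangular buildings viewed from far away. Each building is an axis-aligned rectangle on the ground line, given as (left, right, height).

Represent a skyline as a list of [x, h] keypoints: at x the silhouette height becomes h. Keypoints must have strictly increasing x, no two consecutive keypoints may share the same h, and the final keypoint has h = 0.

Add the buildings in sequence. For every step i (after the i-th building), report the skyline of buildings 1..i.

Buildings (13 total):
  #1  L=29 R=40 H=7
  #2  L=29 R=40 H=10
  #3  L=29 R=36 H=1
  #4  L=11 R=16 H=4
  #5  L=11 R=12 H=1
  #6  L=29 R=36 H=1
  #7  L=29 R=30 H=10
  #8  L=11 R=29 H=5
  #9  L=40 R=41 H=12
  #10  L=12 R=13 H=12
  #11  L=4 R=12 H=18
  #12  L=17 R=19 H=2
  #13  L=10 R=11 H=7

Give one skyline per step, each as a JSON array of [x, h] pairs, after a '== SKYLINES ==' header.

== SKYLINES ==
[[29,7],[40,0]]
[[29,10],[40,0]]
[[29,10],[40,0]]
[[11,4],[16,0],[29,10],[40,0]]
[[11,4],[16,0],[29,10],[40,0]]
[[11,4],[16,0],[29,10],[40,0]]
[[11,4],[16,0],[29,10],[40,0]]
[[11,5],[29,10],[40,0]]
[[11,5],[29,10],[40,12],[41,0]]
[[11,5],[12,12],[13,5],[29,10],[40,12],[41,0]]
[[4,18],[12,12],[13,5],[29,10],[40,12],[41,0]]
[[4,18],[12,12],[13,5],[29,10],[40,12],[41,0]]
[[4,18],[12,12],[13,5],[29,10],[40,12],[41,0]]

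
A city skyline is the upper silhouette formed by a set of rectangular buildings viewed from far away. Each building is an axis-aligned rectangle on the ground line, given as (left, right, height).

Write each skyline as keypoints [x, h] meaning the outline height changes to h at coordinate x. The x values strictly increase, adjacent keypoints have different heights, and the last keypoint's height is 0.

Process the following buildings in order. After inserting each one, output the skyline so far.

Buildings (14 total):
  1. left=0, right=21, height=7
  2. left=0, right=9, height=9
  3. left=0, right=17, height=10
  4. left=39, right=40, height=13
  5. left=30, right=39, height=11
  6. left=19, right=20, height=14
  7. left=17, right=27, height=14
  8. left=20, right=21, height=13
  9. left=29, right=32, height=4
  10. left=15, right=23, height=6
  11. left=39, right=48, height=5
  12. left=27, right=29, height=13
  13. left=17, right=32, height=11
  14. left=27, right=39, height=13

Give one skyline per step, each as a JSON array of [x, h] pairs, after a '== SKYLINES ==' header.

== SKYLINES ==
[[0,7],[21,0]]
[[0,9],[9,7],[21,0]]
[[0,10],[17,7],[21,0]]
[[0,10],[17,7],[21,0],[39,13],[40,0]]
[[0,10],[17,7],[21,0],[30,11],[39,13],[40,0]]
[[0,10],[17,7],[19,14],[20,7],[21,0],[30,11],[39,13],[40,0]]
[[0,10],[17,14],[27,0],[30,11],[39,13],[40,0]]
[[0,10],[17,14],[27,0],[30,11],[39,13],[40,0]]
[[0,10],[17,14],[27,0],[29,4],[30,11],[39,13],[40,0]]
[[0,10],[17,14],[27,0],[29,4],[30,11],[39,13],[40,0]]
[[0,10],[17,14],[27,0],[29,4],[30,11],[39,13],[40,5],[48,0]]
[[0,10],[17,14],[27,13],[29,4],[30,11],[39,13],[40,5],[48,0]]
[[0,10],[17,14],[27,13],[29,11],[39,13],[40,5],[48,0]]
[[0,10],[17,14],[27,13],[40,5],[48,0]]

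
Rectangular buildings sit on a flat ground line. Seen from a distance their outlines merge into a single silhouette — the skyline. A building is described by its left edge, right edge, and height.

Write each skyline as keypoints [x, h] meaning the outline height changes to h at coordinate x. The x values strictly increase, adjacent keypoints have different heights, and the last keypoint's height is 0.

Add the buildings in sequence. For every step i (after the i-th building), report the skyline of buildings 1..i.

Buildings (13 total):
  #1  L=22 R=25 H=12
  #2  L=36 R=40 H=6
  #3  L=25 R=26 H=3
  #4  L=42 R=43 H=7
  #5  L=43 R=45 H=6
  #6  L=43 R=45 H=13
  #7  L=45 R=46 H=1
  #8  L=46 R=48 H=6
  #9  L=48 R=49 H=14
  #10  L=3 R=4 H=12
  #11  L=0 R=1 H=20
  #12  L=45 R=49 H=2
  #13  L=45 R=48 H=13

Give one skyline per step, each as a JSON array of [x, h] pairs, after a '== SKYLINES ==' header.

== SKYLINES ==
[[22,12],[25,0]]
[[22,12],[25,0],[36,6],[40,0]]
[[22,12],[25,3],[26,0],[36,6],[40,0]]
[[22,12],[25,3],[26,0],[36,6],[40,0],[42,7],[43,0]]
[[22,12],[25,3],[26,0],[36,6],[40,0],[42,7],[43,6],[45,0]]
[[22,12],[25,3],[26,0],[36,6],[40,0],[42,7],[43,13],[45,0]]
[[22,12],[25,3],[26,0],[36,6],[40,0],[42,7],[43,13],[45,1],[46,0]]
[[22,12],[25,3],[26,0],[36,6],[40,0],[42,7],[43,13],[45,1],[46,6],[48,0]]
[[22,12],[25,3],[26,0],[36,6],[40,0],[42,7],[43,13],[45,1],[46,6],[48,14],[49,0]]
[[3,12],[4,0],[22,12],[25,3],[26,0],[36,6],[40,0],[42,7],[43,13],[45,1],[46,6],[48,14],[49,0]]
[[0,20],[1,0],[3,12],[4,0],[22,12],[25,3],[26,0],[36,6],[40,0],[42,7],[43,13],[45,1],[46,6],[48,14],[49,0]]
[[0,20],[1,0],[3,12],[4,0],[22,12],[25,3],[26,0],[36,6],[40,0],[42,7],[43,13],[45,2],[46,6],[48,14],[49,0]]
[[0,20],[1,0],[3,12],[4,0],[22,12],[25,3],[26,0],[36,6],[40,0],[42,7],[43,13],[48,14],[49,0]]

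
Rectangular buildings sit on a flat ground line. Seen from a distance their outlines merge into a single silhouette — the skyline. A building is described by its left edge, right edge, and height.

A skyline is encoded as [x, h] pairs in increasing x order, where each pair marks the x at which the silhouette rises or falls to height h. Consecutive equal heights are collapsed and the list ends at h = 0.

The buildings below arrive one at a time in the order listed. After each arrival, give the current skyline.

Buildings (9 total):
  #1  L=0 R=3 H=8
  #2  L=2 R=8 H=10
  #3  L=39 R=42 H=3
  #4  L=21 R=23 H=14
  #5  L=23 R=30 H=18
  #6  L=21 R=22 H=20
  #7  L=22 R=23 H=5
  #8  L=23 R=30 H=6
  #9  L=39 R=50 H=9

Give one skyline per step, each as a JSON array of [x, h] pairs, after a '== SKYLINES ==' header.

== SKYLINES ==
[[0,8],[3,0]]
[[0,8],[2,10],[8,0]]
[[0,8],[2,10],[8,0],[39,3],[42,0]]
[[0,8],[2,10],[8,0],[21,14],[23,0],[39,3],[42,0]]
[[0,8],[2,10],[8,0],[21,14],[23,18],[30,0],[39,3],[42,0]]
[[0,8],[2,10],[8,0],[21,20],[22,14],[23,18],[30,0],[39,3],[42,0]]
[[0,8],[2,10],[8,0],[21,20],[22,14],[23,18],[30,0],[39,3],[42,0]]
[[0,8],[2,10],[8,0],[21,20],[22,14],[23,18],[30,0],[39,3],[42,0]]
[[0,8],[2,10],[8,0],[21,20],[22,14],[23,18],[30,0],[39,9],[50,0]]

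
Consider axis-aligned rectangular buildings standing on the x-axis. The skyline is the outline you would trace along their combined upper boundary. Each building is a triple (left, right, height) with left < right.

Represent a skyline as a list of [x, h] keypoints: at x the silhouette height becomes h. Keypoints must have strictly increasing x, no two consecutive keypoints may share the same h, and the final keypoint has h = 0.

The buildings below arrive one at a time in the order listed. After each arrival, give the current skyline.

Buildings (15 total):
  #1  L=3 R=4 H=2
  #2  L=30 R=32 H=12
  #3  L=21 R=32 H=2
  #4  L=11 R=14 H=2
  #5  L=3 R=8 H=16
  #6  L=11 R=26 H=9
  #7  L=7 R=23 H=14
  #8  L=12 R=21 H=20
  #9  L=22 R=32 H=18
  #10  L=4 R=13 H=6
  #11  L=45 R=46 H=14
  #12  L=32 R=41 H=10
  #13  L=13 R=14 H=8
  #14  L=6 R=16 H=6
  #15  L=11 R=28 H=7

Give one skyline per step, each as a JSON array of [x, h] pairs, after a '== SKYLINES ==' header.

== SKYLINES ==
[[3,2],[4,0]]
[[3,2],[4,0],[30,12],[32,0]]
[[3,2],[4,0],[21,2],[30,12],[32,0]]
[[3,2],[4,0],[11,2],[14,0],[21,2],[30,12],[32,0]]
[[3,16],[8,0],[11,2],[14,0],[21,2],[30,12],[32,0]]
[[3,16],[8,0],[11,9],[26,2],[30,12],[32,0]]
[[3,16],[8,14],[23,9],[26,2],[30,12],[32,0]]
[[3,16],[8,14],[12,20],[21,14],[23,9],[26,2],[30,12],[32,0]]
[[3,16],[8,14],[12,20],[21,14],[22,18],[32,0]]
[[3,16],[8,14],[12,20],[21,14],[22,18],[32,0]]
[[3,16],[8,14],[12,20],[21,14],[22,18],[32,0],[45,14],[46,0]]
[[3,16],[8,14],[12,20],[21,14],[22,18],[32,10],[41,0],[45,14],[46,0]]
[[3,16],[8,14],[12,20],[21,14],[22,18],[32,10],[41,0],[45,14],[46,0]]
[[3,16],[8,14],[12,20],[21,14],[22,18],[32,10],[41,0],[45,14],[46,0]]
[[3,16],[8,14],[12,20],[21,14],[22,18],[32,10],[41,0],[45,14],[46,0]]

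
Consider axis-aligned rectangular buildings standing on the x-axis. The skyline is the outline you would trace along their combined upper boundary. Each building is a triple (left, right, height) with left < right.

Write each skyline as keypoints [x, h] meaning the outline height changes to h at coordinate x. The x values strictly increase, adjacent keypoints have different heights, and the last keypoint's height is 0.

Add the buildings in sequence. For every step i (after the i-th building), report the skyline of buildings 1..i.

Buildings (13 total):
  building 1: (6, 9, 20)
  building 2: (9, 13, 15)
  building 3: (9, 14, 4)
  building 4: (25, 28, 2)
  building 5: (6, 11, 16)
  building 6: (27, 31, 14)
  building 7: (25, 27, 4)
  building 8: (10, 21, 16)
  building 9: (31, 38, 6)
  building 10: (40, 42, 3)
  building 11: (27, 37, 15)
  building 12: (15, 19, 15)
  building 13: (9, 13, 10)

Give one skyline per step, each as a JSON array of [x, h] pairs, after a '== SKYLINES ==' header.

== SKYLINES ==
[[6,20],[9,0]]
[[6,20],[9,15],[13,0]]
[[6,20],[9,15],[13,4],[14,0]]
[[6,20],[9,15],[13,4],[14,0],[25,2],[28,0]]
[[6,20],[9,16],[11,15],[13,4],[14,0],[25,2],[28,0]]
[[6,20],[9,16],[11,15],[13,4],[14,0],[25,2],[27,14],[31,0]]
[[6,20],[9,16],[11,15],[13,4],[14,0],[25,4],[27,14],[31,0]]
[[6,20],[9,16],[21,0],[25,4],[27,14],[31,0]]
[[6,20],[9,16],[21,0],[25,4],[27,14],[31,6],[38,0]]
[[6,20],[9,16],[21,0],[25,4],[27,14],[31,6],[38,0],[40,3],[42,0]]
[[6,20],[9,16],[21,0],[25,4],[27,15],[37,6],[38,0],[40,3],[42,0]]
[[6,20],[9,16],[21,0],[25,4],[27,15],[37,6],[38,0],[40,3],[42,0]]
[[6,20],[9,16],[21,0],[25,4],[27,15],[37,6],[38,0],[40,3],[42,0]]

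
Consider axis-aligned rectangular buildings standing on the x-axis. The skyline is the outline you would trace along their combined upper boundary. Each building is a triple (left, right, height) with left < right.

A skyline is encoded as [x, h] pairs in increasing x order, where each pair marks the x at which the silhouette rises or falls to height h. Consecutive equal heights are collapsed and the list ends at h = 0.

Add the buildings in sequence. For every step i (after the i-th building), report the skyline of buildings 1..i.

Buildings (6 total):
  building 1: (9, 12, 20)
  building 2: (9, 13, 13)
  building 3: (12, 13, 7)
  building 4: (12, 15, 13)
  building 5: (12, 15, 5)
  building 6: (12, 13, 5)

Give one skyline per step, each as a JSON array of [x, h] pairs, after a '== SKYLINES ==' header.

== SKYLINES ==
[[9,20],[12,0]]
[[9,20],[12,13],[13,0]]
[[9,20],[12,13],[13,0]]
[[9,20],[12,13],[15,0]]
[[9,20],[12,13],[15,0]]
[[9,20],[12,13],[15,0]]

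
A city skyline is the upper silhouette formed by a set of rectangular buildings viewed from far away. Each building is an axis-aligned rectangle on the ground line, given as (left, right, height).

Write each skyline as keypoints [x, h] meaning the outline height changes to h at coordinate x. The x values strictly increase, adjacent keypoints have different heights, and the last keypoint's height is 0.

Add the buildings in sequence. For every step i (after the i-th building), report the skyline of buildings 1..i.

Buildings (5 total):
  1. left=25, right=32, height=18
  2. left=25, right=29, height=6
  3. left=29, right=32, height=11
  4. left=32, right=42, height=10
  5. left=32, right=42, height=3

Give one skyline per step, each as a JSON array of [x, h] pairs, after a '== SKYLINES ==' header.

== SKYLINES ==
[[25,18],[32,0]]
[[25,18],[32,0]]
[[25,18],[32,0]]
[[25,18],[32,10],[42,0]]
[[25,18],[32,10],[42,0]]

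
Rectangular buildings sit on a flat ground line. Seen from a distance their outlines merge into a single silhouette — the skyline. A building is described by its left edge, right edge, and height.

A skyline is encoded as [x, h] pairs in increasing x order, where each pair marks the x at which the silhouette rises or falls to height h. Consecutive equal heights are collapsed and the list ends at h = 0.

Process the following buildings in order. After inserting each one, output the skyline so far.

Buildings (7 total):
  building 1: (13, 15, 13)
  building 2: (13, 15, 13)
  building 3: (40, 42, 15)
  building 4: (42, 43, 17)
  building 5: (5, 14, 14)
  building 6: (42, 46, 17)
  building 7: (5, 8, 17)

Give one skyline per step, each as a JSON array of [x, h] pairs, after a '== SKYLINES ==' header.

== SKYLINES ==
[[13,13],[15,0]]
[[13,13],[15,0]]
[[13,13],[15,0],[40,15],[42,0]]
[[13,13],[15,0],[40,15],[42,17],[43,0]]
[[5,14],[14,13],[15,0],[40,15],[42,17],[43,0]]
[[5,14],[14,13],[15,0],[40,15],[42,17],[46,0]]
[[5,17],[8,14],[14,13],[15,0],[40,15],[42,17],[46,0]]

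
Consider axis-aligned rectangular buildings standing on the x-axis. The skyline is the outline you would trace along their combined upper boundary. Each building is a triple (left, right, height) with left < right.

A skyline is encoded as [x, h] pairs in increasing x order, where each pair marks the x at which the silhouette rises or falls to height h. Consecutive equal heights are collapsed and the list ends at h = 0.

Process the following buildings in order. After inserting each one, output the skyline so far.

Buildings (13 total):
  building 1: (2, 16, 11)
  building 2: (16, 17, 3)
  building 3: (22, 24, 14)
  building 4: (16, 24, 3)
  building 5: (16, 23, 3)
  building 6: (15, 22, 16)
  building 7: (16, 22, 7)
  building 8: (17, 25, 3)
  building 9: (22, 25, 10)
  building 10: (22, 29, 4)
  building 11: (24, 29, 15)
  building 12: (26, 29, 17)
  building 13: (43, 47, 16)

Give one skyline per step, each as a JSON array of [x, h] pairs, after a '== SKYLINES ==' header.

== SKYLINES ==
[[2,11],[16,0]]
[[2,11],[16,3],[17,0]]
[[2,11],[16,3],[17,0],[22,14],[24,0]]
[[2,11],[16,3],[22,14],[24,0]]
[[2,11],[16,3],[22,14],[24,0]]
[[2,11],[15,16],[22,14],[24,0]]
[[2,11],[15,16],[22,14],[24,0]]
[[2,11],[15,16],[22,14],[24,3],[25,0]]
[[2,11],[15,16],[22,14],[24,10],[25,0]]
[[2,11],[15,16],[22,14],[24,10],[25,4],[29,0]]
[[2,11],[15,16],[22,14],[24,15],[29,0]]
[[2,11],[15,16],[22,14],[24,15],[26,17],[29,0]]
[[2,11],[15,16],[22,14],[24,15],[26,17],[29,0],[43,16],[47,0]]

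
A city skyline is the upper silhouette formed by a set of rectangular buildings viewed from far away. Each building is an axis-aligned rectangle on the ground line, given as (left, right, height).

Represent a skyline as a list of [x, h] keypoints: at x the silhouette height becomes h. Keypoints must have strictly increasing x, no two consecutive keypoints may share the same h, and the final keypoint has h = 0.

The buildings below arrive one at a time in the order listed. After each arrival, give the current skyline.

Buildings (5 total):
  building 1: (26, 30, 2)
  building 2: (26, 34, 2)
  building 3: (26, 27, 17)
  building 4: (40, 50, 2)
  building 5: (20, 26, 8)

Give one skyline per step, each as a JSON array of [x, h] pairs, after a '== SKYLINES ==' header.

== SKYLINES ==
[[26,2],[30,0]]
[[26,2],[34,0]]
[[26,17],[27,2],[34,0]]
[[26,17],[27,2],[34,0],[40,2],[50,0]]
[[20,8],[26,17],[27,2],[34,0],[40,2],[50,0]]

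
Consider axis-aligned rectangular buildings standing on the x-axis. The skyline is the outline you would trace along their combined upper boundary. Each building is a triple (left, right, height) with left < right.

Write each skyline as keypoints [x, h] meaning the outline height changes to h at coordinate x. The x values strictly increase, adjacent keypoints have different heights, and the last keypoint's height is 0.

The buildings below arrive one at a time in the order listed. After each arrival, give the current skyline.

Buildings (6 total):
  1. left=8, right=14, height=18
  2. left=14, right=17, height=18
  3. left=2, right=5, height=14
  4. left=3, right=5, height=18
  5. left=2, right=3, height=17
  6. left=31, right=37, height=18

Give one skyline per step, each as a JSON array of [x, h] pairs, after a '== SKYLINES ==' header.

== SKYLINES ==
[[8,18],[14,0]]
[[8,18],[17,0]]
[[2,14],[5,0],[8,18],[17,0]]
[[2,14],[3,18],[5,0],[8,18],[17,0]]
[[2,17],[3,18],[5,0],[8,18],[17,0]]
[[2,17],[3,18],[5,0],[8,18],[17,0],[31,18],[37,0]]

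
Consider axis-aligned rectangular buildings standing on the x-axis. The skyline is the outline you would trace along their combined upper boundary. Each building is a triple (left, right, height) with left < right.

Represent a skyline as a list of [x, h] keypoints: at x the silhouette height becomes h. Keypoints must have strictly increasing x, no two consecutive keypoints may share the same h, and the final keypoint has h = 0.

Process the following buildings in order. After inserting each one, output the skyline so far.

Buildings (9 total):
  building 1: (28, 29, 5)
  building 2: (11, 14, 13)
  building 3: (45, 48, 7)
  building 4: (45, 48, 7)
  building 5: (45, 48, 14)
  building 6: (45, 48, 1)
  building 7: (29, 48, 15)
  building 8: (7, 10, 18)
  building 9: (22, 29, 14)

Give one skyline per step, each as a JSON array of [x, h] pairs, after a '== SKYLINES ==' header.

== SKYLINES ==
[[28,5],[29,0]]
[[11,13],[14,0],[28,5],[29,0]]
[[11,13],[14,0],[28,5],[29,0],[45,7],[48,0]]
[[11,13],[14,0],[28,5],[29,0],[45,7],[48,0]]
[[11,13],[14,0],[28,5],[29,0],[45,14],[48,0]]
[[11,13],[14,0],[28,5],[29,0],[45,14],[48,0]]
[[11,13],[14,0],[28,5],[29,15],[48,0]]
[[7,18],[10,0],[11,13],[14,0],[28,5],[29,15],[48,0]]
[[7,18],[10,0],[11,13],[14,0],[22,14],[29,15],[48,0]]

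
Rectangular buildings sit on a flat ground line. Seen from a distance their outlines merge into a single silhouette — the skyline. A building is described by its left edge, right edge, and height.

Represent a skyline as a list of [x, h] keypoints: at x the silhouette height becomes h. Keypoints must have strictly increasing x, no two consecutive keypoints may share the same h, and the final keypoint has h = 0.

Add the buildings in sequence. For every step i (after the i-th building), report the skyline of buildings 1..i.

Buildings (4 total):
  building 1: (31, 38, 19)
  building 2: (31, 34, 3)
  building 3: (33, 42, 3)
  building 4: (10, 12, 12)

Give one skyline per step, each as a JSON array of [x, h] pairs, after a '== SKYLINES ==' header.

== SKYLINES ==
[[31,19],[38,0]]
[[31,19],[38,0]]
[[31,19],[38,3],[42,0]]
[[10,12],[12,0],[31,19],[38,3],[42,0]]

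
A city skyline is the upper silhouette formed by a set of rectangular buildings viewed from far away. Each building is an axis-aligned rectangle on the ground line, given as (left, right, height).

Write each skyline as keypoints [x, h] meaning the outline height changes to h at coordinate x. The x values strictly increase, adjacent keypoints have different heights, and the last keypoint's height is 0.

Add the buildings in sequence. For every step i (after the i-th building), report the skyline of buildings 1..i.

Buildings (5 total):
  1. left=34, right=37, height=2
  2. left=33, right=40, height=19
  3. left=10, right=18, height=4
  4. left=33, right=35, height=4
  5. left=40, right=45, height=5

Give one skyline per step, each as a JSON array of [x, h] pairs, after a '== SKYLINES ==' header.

== SKYLINES ==
[[34,2],[37,0]]
[[33,19],[40,0]]
[[10,4],[18,0],[33,19],[40,0]]
[[10,4],[18,0],[33,19],[40,0]]
[[10,4],[18,0],[33,19],[40,5],[45,0]]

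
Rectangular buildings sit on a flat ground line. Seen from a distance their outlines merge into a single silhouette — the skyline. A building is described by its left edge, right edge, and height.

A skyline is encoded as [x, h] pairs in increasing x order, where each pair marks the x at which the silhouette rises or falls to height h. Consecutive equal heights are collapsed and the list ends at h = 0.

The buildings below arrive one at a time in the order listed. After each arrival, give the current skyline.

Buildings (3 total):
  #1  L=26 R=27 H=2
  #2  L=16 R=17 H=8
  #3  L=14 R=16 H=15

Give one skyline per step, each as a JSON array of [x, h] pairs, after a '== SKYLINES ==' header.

== SKYLINES ==
[[26,2],[27,0]]
[[16,8],[17,0],[26,2],[27,0]]
[[14,15],[16,8],[17,0],[26,2],[27,0]]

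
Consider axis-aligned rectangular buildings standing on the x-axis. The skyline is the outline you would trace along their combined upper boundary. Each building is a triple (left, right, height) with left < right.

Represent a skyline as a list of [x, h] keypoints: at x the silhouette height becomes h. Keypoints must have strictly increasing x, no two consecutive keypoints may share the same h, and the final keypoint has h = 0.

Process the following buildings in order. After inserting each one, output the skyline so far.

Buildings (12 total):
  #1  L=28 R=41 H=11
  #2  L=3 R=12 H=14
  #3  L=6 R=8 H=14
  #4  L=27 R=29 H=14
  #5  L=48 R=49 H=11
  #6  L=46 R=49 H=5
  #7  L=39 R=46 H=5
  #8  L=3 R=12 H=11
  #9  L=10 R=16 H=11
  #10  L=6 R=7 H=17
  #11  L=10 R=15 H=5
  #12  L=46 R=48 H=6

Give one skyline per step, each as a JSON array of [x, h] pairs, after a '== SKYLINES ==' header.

== SKYLINES ==
[[28,11],[41,0]]
[[3,14],[12,0],[28,11],[41,0]]
[[3,14],[12,0],[28,11],[41,0]]
[[3,14],[12,0],[27,14],[29,11],[41,0]]
[[3,14],[12,0],[27,14],[29,11],[41,0],[48,11],[49,0]]
[[3,14],[12,0],[27,14],[29,11],[41,0],[46,5],[48,11],[49,0]]
[[3,14],[12,0],[27,14],[29,11],[41,5],[48,11],[49,0]]
[[3,14],[12,0],[27,14],[29,11],[41,5],[48,11],[49,0]]
[[3,14],[12,11],[16,0],[27,14],[29,11],[41,5],[48,11],[49,0]]
[[3,14],[6,17],[7,14],[12,11],[16,0],[27,14],[29,11],[41,5],[48,11],[49,0]]
[[3,14],[6,17],[7,14],[12,11],[16,0],[27,14],[29,11],[41,5],[48,11],[49,0]]
[[3,14],[6,17],[7,14],[12,11],[16,0],[27,14],[29,11],[41,5],[46,6],[48,11],[49,0]]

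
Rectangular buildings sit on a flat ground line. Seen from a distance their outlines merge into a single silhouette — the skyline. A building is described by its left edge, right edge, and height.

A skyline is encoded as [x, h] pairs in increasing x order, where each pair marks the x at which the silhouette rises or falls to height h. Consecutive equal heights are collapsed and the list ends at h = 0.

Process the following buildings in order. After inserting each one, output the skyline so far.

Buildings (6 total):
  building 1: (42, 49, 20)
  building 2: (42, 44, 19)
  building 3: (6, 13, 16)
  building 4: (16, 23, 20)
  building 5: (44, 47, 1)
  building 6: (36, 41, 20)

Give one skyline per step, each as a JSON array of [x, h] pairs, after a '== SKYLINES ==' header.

== SKYLINES ==
[[42,20],[49,0]]
[[42,20],[49,0]]
[[6,16],[13,0],[42,20],[49,0]]
[[6,16],[13,0],[16,20],[23,0],[42,20],[49,0]]
[[6,16],[13,0],[16,20],[23,0],[42,20],[49,0]]
[[6,16],[13,0],[16,20],[23,0],[36,20],[41,0],[42,20],[49,0]]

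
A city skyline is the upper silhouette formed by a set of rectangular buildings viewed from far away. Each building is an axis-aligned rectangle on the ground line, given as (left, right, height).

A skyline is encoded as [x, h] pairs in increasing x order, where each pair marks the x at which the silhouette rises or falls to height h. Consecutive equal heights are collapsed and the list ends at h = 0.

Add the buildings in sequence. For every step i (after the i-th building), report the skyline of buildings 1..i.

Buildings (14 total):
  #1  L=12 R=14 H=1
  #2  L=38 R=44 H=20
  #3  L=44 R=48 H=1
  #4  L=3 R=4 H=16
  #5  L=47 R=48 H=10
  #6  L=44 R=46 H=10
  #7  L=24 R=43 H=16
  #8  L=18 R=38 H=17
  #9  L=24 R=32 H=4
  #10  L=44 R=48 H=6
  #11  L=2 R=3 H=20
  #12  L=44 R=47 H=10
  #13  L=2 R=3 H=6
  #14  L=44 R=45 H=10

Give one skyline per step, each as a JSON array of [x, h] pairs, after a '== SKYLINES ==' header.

== SKYLINES ==
[[12,1],[14,0]]
[[12,1],[14,0],[38,20],[44,0]]
[[12,1],[14,0],[38,20],[44,1],[48,0]]
[[3,16],[4,0],[12,1],[14,0],[38,20],[44,1],[48,0]]
[[3,16],[4,0],[12,1],[14,0],[38,20],[44,1],[47,10],[48,0]]
[[3,16],[4,0],[12,1],[14,0],[38,20],[44,10],[46,1],[47,10],[48,0]]
[[3,16],[4,0],[12,1],[14,0],[24,16],[38,20],[44,10],[46,1],[47,10],[48,0]]
[[3,16],[4,0],[12,1],[14,0],[18,17],[38,20],[44,10],[46,1],[47,10],[48,0]]
[[3,16],[4,0],[12,1],[14,0],[18,17],[38,20],[44,10],[46,1],[47,10],[48,0]]
[[3,16],[4,0],[12,1],[14,0],[18,17],[38,20],[44,10],[46,6],[47,10],[48,0]]
[[2,20],[3,16],[4,0],[12,1],[14,0],[18,17],[38,20],[44,10],[46,6],[47,10],[48,0]]
[[2,20],[3,16],[4,0],[12,1],[14,0],[18,17],[38,20],[44,10],[48,0]]
[[2,20],[3,16],[4,0],[12,1],[14,0],[18,17],[38,20],[44,10],[48,0]]
[[2,20],[3,16],[4,0],[12,1],[14,0],[18,17],[38,20],[44,10],[48,0]]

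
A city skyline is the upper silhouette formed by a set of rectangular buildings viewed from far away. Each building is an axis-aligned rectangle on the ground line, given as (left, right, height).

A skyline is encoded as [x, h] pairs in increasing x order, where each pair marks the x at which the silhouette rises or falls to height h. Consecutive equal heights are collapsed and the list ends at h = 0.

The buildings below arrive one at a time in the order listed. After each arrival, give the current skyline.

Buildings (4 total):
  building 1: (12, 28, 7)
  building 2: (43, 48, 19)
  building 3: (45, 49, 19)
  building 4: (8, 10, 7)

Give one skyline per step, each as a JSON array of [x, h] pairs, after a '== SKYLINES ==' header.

== SKYLINES ==
[[12,7],[28,0]]
[[12,7],[28,0],[43,19],[48,0]]
[[12,7],[28,0],[43,19],[49,0]]
[[8,7],[10,0],[12,7],[28,0],[43,19],[49,0]]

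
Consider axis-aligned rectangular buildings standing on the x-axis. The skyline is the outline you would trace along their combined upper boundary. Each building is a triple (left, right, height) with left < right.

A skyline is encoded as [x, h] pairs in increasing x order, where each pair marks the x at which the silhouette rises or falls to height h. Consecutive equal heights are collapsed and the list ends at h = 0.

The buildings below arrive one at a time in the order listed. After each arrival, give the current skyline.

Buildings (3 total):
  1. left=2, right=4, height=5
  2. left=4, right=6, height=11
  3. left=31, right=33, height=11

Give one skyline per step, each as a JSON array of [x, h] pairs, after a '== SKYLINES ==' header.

== SKYLINES ==
[[2,5],[4,0]]
[[2,5],[4,11],[6,0]]
[[2,5],[4,11],[6,0],[31,11],[33,0]]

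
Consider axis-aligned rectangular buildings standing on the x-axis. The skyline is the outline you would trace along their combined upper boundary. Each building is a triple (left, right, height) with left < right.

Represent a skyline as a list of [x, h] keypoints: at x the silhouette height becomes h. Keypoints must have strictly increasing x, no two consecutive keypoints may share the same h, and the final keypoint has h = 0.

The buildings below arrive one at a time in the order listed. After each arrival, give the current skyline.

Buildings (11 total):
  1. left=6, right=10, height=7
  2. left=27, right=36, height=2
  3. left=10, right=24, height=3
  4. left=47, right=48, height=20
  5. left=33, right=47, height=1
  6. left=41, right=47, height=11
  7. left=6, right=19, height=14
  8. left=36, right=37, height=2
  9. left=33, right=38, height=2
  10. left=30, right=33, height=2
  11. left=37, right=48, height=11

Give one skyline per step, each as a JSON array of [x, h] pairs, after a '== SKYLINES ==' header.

== SKYLINES ==
[[6,7],[10,0]]
[[6,7],[10,0],[27,2],[36,0]]
[[6,7],[10,3],[24,0],[27,2],[36,0]]
[[6,7],[10,3],[24,0],[27,2],[36,0],[47,20],[48,0]]
[[6,7],[10,3],[24,0],[27,2],[36,1],[47,20],[48,0]]
[[6,7],[10,3],[24,0],[27,2],[36,1],[41,11],[47,20],[48,0]]
[[6,14],[19,3],[24,0],[27,2],[36,1],[41,11],[47,20],[48,0]]
[[6,14],[19,3],[24,0],[27,2],[37,1],[41,11],[47,20],[48,0]]
[[6,14],[19,3],[24,0],[27,2],[38,1],[41,11],[47,20],[48,0]]
[[6,14],[19,3],[24,0],[27,2],[38,1],[41,11],[47,20],[48,0]]
[[6,14],[19,3],[24,0],[27,2],[37,11],[47,20],[48,0]]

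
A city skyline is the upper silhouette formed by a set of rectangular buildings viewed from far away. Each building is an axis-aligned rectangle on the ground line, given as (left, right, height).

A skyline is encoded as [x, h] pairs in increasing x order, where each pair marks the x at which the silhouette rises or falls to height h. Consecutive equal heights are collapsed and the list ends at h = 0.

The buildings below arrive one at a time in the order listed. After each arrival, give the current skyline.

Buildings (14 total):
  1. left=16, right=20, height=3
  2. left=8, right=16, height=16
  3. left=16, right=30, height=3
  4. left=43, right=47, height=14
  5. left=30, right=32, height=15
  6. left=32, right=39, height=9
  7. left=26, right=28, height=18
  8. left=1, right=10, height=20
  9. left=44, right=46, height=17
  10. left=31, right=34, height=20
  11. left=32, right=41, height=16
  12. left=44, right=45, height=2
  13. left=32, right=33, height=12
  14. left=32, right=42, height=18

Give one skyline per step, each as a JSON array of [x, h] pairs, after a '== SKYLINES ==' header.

== SKYLINES ==
[[16,3],[20,0]]
[[8,16],[16,3],[20,0]]
[[8,16],[16,3],[30,0]]
[[8,16],[16,3],[30,0],[43,14],[47,0]]
[[8,16],[16,3],[30,15],[32,0],[43,14],[47,0]]
[[8,16],[16,3],[30,15],[32,9],[39,0],[43,14],[47,0]]
[[8,16],[16,3],[26,18],[28,3],[30,15],[32,9],[39,0],[43,14],[47,0]]
[[1,20],[10,16],[16,3],[26,18],[28,3],[30,15],[32,9],[39,0],[43,14],[47,0]]
[[1,20],[10,16],[16,3],[26,18],[28,3],[30,15],[32,9],[39,0],[43,14],[44,17],[46,14],[47,0]]
[[1,20],[10,16],[16,3],[26,18],[28,3],[30,15],[31,20],[34,9],[39,0],[43,14],[44,17],[46,14],[47,0]]
[[1,20],[10,16],[16,3],[26,18],[28,3],[30,15],[31,20],[34,16],[41,0],[43,14],[44,17],[46,14],[47,0]]
[[1,20],[10,16],[16,3],[26,18],[28,3],[30,15],[31,20],[34,16],[41,0],[43,14],[44,17],[46,14],[47,0]]
[[1,20],[10,16],[16,3],[26,18],[28,3],[30,15],[31,20],[34,16],[41,0],[43,14],[44,17],[46,14],[47,0]]
[[1,20],[10,16],[16,3],[26,18],[28,3],[30,15],[31,20],[34,18],[42,0],[43,14],[44,17],[46,14],[47,0]]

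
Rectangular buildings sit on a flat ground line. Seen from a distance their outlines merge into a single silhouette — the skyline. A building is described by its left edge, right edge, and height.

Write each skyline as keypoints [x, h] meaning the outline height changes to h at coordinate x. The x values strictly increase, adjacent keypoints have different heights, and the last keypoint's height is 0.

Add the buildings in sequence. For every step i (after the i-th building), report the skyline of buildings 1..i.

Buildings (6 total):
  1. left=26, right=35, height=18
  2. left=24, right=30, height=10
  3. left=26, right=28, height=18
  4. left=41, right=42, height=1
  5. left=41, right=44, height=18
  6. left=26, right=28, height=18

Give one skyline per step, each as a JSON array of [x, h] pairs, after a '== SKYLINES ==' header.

== SKYLINES ==
[[26,18],[35,0]]
[[24,10],[26,18],[35,0]]
[[24,10],[26,18],[35,0]]
[[24,10],[26,18],[35,0],[41,1],[42,0]]
[[24,10],[26,18],[35,0],[41,18],[44,0]]
[[24,10],[26,18],[35,0],[41,18],[44,0]]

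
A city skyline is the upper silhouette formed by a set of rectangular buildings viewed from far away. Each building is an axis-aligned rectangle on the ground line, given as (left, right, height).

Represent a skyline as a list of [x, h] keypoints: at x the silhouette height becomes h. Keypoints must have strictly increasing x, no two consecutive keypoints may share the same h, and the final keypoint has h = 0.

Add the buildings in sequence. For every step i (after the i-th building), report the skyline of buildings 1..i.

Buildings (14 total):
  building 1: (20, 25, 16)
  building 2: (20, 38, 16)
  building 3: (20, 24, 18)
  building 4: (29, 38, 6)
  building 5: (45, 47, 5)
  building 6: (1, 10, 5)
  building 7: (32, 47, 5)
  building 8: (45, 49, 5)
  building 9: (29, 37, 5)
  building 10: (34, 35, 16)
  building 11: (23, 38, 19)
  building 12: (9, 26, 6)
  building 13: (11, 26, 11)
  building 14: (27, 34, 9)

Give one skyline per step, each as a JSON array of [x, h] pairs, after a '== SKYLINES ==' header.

== SKYLINES ==
[[20,16],[25,0]]
[[20,16],[38,0]]
[[20,18],[24,16],[38,0]]
[[20,18],[24,16],[38,0]]
[[20,18],[24,16],[38,0],[45,5],[47,0]]
[[1,5],[10,0],[20,18],[24,16],[38,0],[45,5],[47,0]]
[[1,5],[10,0],[20,18],[24,16],[38,5],[47,0]]
[[1,5],[10,0],[20,18],[24,16],[38,5],[49,0]]
[[1,5],[10,0],[20,18],[24,16],[38,5],[49,0]]
[[1,5],[10,0],[20,18],[24,16],[38,5],[49,0]]
[[1,5],[10,0],[20,18],[23,19],[38,5],[49,0]]
[[1,5],[9,6],[20,18],[23,19],[38,5],[49,0]]
[[1,5],[9,6],[11,11],[20,18],[23,19],[38,5],[49,0]]
[[1,5],[9,6],[11,11],[20,18],[23,19],[38,5],[49,0]]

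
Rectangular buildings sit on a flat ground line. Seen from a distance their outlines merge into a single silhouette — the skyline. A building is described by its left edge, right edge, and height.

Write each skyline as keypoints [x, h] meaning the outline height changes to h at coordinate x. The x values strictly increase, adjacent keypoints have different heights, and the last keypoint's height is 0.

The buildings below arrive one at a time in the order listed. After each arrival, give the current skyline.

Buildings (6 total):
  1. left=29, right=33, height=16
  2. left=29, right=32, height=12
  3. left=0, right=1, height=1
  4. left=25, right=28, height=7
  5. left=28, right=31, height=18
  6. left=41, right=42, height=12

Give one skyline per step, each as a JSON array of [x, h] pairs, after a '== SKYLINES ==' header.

== SKYLINES ==
[[29,16],[33,0]]
[[29,16],[33,0]]
[[0,1],[1,0],[29,16],[33,0]]
[[0,1],[1,0],[25,7],[28,0],[29,16],[33,0]]
[[0,1],[1,0],[25,7],[28,18],[31,16],[33,0]]
[[0,1],[1,0],[25,7],[28,18],[31,16],[33,0],[41,12],[42,0]]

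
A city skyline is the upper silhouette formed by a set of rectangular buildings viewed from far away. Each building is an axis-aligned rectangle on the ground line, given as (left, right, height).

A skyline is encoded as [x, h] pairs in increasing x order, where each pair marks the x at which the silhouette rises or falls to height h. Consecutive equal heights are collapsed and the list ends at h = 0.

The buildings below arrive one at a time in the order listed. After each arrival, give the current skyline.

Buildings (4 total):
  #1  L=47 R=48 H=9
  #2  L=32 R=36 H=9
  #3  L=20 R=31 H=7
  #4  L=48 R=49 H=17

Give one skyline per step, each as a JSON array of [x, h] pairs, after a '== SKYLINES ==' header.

== SKYLINES ==
[[47,9],[48,0]]
[[32,9],[36,0],[47,9],[48,0]]
[[20,7],[31,0],[32,9],[36,0],[47,9],[48,0]]
[[20,7],[31,0],[32,9],[36,0],[47,9],[48,17],[49,0]]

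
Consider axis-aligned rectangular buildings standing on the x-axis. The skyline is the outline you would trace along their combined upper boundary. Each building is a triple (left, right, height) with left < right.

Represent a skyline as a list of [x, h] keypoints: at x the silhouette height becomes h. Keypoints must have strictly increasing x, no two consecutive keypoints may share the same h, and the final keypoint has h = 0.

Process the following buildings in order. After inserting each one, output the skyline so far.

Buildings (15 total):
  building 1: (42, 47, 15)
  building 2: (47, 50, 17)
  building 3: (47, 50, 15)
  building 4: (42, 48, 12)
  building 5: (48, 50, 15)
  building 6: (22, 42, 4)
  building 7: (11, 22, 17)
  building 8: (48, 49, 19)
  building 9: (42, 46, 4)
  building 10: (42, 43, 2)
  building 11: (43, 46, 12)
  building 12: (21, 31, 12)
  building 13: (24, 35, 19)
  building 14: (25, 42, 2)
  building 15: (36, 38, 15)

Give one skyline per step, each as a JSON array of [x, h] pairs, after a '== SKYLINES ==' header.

== SKYLINES ==
[[42,15],[47,0]]
[[42,15],[47,17],[50,0]]
[[42,15],[47,17],[50,0]]
[[42,15],[47,17],[50,0]]
[[42,15],[47,17],[50,0]]
[[22,4],[42,15],[47,17],[50,0]]
[[11,17],[22,4],[42,15],[47,17],[50,0]]
[[11,17],[22,4],[42,15],[47,17],[48,19],[49,17],[50,0]]
[[11,17],[22,4],[42,15],[47,17],[48,19],[49,17],[50,0]]
[[11,17],[22,4],[42,15],[47,17],[48,19],[49,17],[50,0]]
[[11,17],[22,4],[42,15],[47,17],[48,19],[49,17],[50,0]]
[[11,17],[22,12],[31,4],[42,15],[47,17],[48,19],[49,17],[50,0]]
[[11,17],[22,12],[24,19],[35,4],[42,15],[47,17],[48,19],[49,17],[50,0]]
[[11,17],[22,12],[24,19],[35,4],[42,15],[47,17],[48,19],[49,17],[50,0]]
[[11,17],[22,12],[24,19],[35,4],[36,15],[38,4],[42,15],[47,17],[48,19],[49,17],[50,0]]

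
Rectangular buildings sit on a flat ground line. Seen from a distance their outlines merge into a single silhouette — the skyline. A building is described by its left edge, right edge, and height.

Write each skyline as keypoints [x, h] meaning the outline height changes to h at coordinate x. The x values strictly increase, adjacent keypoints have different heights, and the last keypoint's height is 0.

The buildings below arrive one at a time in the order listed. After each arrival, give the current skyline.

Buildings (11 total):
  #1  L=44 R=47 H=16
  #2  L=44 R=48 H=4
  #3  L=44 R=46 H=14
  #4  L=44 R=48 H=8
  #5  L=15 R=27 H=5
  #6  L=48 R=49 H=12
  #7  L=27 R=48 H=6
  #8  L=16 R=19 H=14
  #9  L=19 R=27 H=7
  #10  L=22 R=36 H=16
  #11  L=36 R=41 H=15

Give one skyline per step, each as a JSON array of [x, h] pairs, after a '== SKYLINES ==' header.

== SKYLINES ==
[[44,16],[47,0]]
[[44,16],[47,4],[48,0]]
[[44,16],[47,4],[48,0]]
[[44,16],[47,8],[48,0]]
[[15,5],[27,0],[44,16],[47,8],[48,0]]
[[15,5],[27,0],[44,16],[47,8],[48,12],[49,0]]
[[15,5],[27,6],[44,16],[47,8],[48,12],[49,0]]
[[15,5],[16,14],[19,5],[27,6],[44,16],[47,8],[48,12],[49,0]]
[[15,5],[16,14],[19,7],[27,6],[44,16],[47,8],[48,12],[49,0]]
[[15,5],[16,14],[19,7],[22,16],[36,6],[44,16],[47,8],[48,12],[49,0]]
[[15,5],[16,14],[19,7],[22,16],[36,15],[41,6],[44,16],[47,8],[48,12],[49,0]]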